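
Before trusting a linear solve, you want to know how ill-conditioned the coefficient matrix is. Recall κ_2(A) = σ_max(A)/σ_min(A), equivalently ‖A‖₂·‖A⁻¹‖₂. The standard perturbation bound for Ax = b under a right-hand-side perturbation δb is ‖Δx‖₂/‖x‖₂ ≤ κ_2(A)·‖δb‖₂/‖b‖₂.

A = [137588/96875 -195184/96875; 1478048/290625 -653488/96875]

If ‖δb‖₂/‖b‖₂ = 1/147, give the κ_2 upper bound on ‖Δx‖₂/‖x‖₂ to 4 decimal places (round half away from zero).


form AᵀA = [3768000016/135140625 -1674322496/45046875; -1674322496/45046875 744229376/15015625] with trace 418642576/5405625 and determinant 59969536/135140625
eigenvalues of AᵀA: λ = (tr ± √(tr²−4·det))/2 = 1936/25, 30976/5405625
κ_2(A) = √(λ_max/λ_min) = √((1936/25) / (30976/5405625)) = 116.2500
bound on ‖Δx‖/‖x‖: κ·ε = 116.2500·1/147 = 0.7908

0.7908


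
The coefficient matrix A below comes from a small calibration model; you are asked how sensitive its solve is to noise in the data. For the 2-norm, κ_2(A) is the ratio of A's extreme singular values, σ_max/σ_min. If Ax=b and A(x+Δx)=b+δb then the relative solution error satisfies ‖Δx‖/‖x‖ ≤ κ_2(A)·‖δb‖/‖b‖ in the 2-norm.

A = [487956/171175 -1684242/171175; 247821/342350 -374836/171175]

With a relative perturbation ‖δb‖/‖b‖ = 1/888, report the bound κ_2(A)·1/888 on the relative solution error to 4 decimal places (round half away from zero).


M = AᵀA = [120620997/13944500 -103305426/3486125; -103305426/3486125 354214532/3486125]. tr(M)=12299833/111556, det(M)=21609/27889
λ_max, λ_min = (12299833/111556 ± √151247322010225/12444741136)/2 = 441/4, 196/27889
κ = σ_max/σ_min = (21/2)/(14/167) = 125.2500
worst-case relative error ≤ 125.2500 × 1/888 = 0.1410

0.1410


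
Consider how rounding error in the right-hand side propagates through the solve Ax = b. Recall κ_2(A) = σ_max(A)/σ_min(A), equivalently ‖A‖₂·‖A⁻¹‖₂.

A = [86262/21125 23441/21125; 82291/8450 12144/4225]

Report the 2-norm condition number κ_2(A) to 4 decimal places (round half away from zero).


M = AᵀA = [1177868329/10562500 85880718/2640625; 85880718/2640625 25067449/2640625]. tr(M)=2045021/16900, det(M)=14641/16900
char-poly roots: 121 and 121/16900
κ = σ_max/σ_min = 11/(11/130) = 130.0000

130.0000


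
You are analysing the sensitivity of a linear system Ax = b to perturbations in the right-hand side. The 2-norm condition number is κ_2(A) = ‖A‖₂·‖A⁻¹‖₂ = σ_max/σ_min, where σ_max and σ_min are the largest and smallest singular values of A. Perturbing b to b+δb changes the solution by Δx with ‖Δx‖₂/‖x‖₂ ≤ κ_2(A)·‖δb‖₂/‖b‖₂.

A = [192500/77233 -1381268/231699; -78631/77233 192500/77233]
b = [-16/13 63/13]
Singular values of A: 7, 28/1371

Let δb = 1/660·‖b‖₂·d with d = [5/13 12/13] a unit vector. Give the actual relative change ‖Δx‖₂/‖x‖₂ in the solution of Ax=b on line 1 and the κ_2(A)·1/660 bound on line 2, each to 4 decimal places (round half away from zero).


from the listed singular values, σ₁ = 7, σ_n = 28/1371
κ = σ_max/σ_min = 7/(28/1371) = 342.7500
perturbation bound = 342.7500·1/660 = 0.5193
solve Ax = b  →  x = [180.6264 75.7253]
‖b‖ = 5.0000, ‖x‖ = 195.8576
re-solving with b+δb shifts x by Δx of norm 0.3709
realised ‖Δx‖/‖x‖ = 0.0019
tightness: 0.0019 against a bound of 0.5193 (unrounded ratio ≈ 0.0036)

0.0019
0.5193


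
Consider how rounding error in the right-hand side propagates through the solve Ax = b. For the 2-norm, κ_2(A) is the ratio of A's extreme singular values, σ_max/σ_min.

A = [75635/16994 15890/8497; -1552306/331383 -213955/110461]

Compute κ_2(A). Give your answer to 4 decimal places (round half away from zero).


351.6000

AᵀA = [21807050209/522305316 757182055/43525443; 757182055/43525443 105169925/14508481]; tr = 151438861/3090564, det = 60025/3090564
λ_max, λ_min = (151438861/3090564 ± √22932986576560921/9551585838096)/2 = 49, 1225/3090564
so κ_2 = √(49 / (1225/3090564)) = 351.6000


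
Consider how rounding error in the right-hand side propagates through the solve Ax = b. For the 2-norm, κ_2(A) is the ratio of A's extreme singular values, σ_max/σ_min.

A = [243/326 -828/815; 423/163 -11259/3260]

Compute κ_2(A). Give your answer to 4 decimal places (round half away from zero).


form AᵀA = [774765/106276 -1032993/106276; -1032993/106276 5509377/425104] with trace 8608437/425104 and determinant 6561/1700416
λ_max, λ_min = (8608437/425104 ± √74102398475625/180713410816)/2 = 81/4, 81/425104
σ_max=√(81/4)=(9/2), σ_min=√(81/425104)=(9/652) → κ = 326.0000

326.0000


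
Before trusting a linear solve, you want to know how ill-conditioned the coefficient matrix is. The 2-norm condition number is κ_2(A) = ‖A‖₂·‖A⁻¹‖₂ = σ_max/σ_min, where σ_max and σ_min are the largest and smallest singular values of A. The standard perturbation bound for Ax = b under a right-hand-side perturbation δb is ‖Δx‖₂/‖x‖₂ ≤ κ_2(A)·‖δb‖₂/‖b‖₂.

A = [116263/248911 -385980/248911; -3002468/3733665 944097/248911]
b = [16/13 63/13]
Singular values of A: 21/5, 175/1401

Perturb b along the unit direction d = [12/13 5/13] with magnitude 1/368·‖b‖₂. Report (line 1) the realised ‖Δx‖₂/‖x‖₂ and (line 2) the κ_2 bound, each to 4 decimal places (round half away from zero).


0.0045
0.0914

σ_max = 21/5, σ_min = 175/1401
condition number: (21/5) ÷ (175/1401) = 33.6240
perturbation bound = 33.6240·1/368 = 0.0914
solve Ax = b  →  x = [23.2223 6.2012]
2-norm of b is 5.0000; of x, 24.0360
re-solving with b+δb shifts x by Δx of norm 0.1088
relative error = 0.0045
so the bound overstates the realised error by a factor of ≈ 20.1903 (computed from the unrounded values)


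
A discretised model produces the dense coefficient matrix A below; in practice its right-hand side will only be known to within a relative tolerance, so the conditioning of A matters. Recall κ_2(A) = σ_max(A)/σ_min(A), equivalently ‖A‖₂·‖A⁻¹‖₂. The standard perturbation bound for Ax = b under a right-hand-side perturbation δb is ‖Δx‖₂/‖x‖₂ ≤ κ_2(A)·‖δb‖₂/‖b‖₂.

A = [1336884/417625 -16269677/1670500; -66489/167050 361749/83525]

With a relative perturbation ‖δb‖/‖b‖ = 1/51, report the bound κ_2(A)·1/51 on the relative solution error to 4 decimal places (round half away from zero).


M = AᵀA = [42955946721/4128062500 -67909134111/2064031250; -67909134111/2064031250 1876019676241/16512250000]. tr(M)=3276549541/26419600, det(M)=421686225/4227136
λ_max, λ_min = (3276549541/26419600 ± √10457257359877060681/697995264160000)/2 = 12321/100, 855625/1056784
σ_max=√(12321/100)=(111/10), σ_min=√(855625/1056784)=(925/1028) → κ = 12.3360
κ_2(A)·‖δb‖/‖b‖ = 0.2419

0.2419


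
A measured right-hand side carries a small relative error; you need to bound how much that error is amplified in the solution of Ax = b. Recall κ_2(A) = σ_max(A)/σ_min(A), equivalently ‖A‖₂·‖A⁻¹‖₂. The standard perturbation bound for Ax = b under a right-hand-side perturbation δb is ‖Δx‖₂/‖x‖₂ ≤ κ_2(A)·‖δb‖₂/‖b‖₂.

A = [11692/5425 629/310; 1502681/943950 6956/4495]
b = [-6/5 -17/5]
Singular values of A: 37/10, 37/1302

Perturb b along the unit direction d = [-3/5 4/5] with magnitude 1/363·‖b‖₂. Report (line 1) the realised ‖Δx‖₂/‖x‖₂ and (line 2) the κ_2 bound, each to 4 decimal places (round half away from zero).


0.0050
0.3587

largest singular value 37/10, smallest 37/1302
κ = σ_max/σ_min = (37/10)/(37/1302) = 130.2000
perturbation bound = 130.2000·1/363 = 0.3587
solve Ax = b  →  x = [47.9497 -51.5228]
2-norm of b is 3.6056; of x, 70.3830
with δb = [-0.0060 0.0079], A·Δx = δb → ‖Δx‖ = 0.3495
dividing the unrounded norms, ‖Δx‖/‖x‖ = 0.0050
realised/bound (from unrounded values) ≈ 0.0138


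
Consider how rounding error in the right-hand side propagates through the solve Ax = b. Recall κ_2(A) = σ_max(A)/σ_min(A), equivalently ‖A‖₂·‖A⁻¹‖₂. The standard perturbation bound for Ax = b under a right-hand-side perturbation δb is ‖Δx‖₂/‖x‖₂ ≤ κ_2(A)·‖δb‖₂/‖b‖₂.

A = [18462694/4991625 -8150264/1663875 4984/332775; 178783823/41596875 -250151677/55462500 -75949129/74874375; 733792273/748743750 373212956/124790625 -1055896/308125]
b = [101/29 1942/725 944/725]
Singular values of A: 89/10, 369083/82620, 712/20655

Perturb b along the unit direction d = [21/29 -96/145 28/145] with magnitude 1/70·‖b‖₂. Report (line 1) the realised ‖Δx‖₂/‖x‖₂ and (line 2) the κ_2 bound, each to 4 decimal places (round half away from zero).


0.0654
3.6884

largest singular value 89/10, smallest 712/20655
κ_2(A) = (89/10) / (712/20655) = 258.1875
κ_2(A)·‖δb‖/‖b‖ = 3.6884
solve Ax = b  →  x = [19.0509 13.7263 17.0477]
‖b‖ = 4.5826, ‖x‖ = 29.0168
with δb = [0.0474 -0.0433 0.0126], A·Δx = δb → ‖Δx‖ = 1.8991
dividing the unrounded norms, ‖Δx‖/‖x‖ = 0.0654
so the bound overstates the realised error by a factor of ≈ 56.3546 (computed from the unrounded values)


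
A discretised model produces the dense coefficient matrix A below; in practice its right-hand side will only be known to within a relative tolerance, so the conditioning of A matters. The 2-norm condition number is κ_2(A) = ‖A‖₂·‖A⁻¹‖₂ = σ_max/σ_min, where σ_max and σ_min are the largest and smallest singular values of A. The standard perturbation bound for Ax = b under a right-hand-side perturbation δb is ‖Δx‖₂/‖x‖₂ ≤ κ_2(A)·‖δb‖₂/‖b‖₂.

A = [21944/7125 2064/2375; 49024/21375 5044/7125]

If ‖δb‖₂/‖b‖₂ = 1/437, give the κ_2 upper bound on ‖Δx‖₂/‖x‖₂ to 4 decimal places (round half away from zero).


AᵀA = [269488192/18275625 26196352/6091875; 26196352/6091875 2551312/2030625]; tr = 467920/29241, det = 1024/29241
λ_max, λ_min = (467920/29241 ± √218829355264/855036081)/2 = 16, 64/29241
κ_2(A) = √(λ_max/λ_min) = √(16 / (64/29241)) = 85.5000
κ_2(A)·‖δb‖/‖b‖ = 0.1957

0.1957


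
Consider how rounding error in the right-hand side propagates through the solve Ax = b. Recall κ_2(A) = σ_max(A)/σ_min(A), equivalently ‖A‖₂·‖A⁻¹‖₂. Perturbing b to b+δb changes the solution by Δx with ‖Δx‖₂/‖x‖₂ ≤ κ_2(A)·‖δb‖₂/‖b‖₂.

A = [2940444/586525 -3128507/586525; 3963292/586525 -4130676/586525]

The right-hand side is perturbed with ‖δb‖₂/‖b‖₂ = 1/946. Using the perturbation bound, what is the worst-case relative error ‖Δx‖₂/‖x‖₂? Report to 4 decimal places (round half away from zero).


0.2138

M = AᵀA = [974155775776/13760463025 -40912439652/550418521; -40912439652/550418521 1074001610641/13760463025]. tr(M)=2435383337/16362025, det(M)=221533456/409050625
solving λ² − 2435383337/16362025·λ + 221533456/409050625 = 0 gives λ = 3721/25, 59536/16362025
so κ_2 = √((3721/25) / (59536/16362025)) = 202.2500
κ_2(A)·‖δb‖/‖b‖ = 0.2138


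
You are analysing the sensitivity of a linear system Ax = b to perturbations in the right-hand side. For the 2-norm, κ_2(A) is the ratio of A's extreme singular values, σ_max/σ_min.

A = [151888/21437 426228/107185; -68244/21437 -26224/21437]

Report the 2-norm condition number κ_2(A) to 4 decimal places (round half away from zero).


19.4000

AᵀA = [9650960/159953 25648128/799765; 25648128/799765 69217808/3998825]; tr = 18264224/235225, det = 3748096/235225
char-poly roots: 1936/25 and 1936/9409
so κ_2 = √((1936/25) / (1936/9409)) = 19.4000


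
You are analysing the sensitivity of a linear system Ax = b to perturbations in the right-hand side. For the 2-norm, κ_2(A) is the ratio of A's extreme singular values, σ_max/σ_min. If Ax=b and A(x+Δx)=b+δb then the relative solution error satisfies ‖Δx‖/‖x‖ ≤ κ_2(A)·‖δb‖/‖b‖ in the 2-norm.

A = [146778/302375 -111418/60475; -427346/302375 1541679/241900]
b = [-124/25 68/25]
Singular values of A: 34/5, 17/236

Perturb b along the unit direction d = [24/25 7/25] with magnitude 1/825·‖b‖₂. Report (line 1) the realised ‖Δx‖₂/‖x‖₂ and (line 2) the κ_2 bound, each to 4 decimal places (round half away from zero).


0.0017
0.1144

σ_max = 34/5, σ_min = 17/236
condition number: (34/5) ÷ (17/236) = 94.4000
κ_2(A)·‖δb‖/‖b‖ = 0.1144
solve Ax = b  →  x = [-54.3042 -11.6155]
‖b‖ = 5.6569, ‖x‖ = 55.5325
re-solving with b+δb shifts x by Δx of norm 0.0952
relative error = 0.0017
realised/bound (from unrounded values) ≈ 0.0150


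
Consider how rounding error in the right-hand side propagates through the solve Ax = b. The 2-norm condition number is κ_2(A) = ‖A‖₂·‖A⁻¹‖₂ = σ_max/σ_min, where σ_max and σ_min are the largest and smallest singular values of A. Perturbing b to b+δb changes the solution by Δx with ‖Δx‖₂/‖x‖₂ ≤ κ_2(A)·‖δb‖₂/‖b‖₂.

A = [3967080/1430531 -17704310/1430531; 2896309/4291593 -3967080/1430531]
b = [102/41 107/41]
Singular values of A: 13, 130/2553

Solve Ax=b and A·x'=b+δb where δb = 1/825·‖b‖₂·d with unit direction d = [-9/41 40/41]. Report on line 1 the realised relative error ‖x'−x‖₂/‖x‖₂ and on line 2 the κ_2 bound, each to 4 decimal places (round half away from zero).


0.0022
0.3095

from the listed singular values, σ₁ = 13, σ_n = 130/2553
κ = σ_max/σ_min = 13/(130/2553) = 255.3000
κ_2(A)·‖δb‖/‖b‖ = 0.3095
solve Ax = b  →  x = [38.3696 8.3966]
‖b‖ = 3.6056, ‖x‖ = 39.2776
δb = ε·‖b‖·d = [-0.0010 0.0043]; solving A·Δx = δb gives ‖Δx‖ = 0.0858
dividing the unrounded norms, ‖Δx‖/‖x‖ = 0.0022
realised/bound (from unrounded values) ≈ 0.0071


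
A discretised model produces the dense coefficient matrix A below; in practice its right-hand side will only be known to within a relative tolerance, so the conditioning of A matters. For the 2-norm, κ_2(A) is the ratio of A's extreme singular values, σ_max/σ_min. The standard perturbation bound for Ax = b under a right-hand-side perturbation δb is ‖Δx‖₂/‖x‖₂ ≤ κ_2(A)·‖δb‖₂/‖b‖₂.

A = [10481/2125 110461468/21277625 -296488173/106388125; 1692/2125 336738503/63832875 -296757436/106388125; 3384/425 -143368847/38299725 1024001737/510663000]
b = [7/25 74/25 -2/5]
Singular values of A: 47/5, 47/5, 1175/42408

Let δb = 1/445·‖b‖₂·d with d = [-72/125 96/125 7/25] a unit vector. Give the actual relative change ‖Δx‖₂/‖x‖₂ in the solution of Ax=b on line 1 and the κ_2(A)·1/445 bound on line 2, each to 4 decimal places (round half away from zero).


0.0034
0.7624

σ_max = 47/5, σ_min = 1175/42408
κ = σ_max/σ_min = (47/5)/(1175/42408) = 339.2640
bound on ‖Δx‖/‖x‖: κ·ε = 339.2640·1/445 = 0.7624
solve Ax = b  →  x = [0.0063 34.1787 63.5797]
‖b‖ = 3.0000, ‖x‖ = 72.1842
Δx = A⁻¹·δb where δb = 1/445·3.0000·d; ‖Δx‖ = 0.2433
dividing the unrounded norms, ‖Δx‖/‖x‖ = 0.0034
tightness: 0.0034 against a bound of 0.7624 (unrounded ratio ≈ 0.0044)


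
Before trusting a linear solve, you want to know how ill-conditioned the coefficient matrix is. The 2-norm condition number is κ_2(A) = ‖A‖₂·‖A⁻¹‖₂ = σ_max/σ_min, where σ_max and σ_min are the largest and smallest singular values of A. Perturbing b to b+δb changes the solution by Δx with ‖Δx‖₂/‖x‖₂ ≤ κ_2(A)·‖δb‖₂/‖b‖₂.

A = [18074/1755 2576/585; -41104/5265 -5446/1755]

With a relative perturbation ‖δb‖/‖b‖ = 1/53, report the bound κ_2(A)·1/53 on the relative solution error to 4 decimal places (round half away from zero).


form AᵀA = [185182564/1108809 25715200/369603; 25715200/369603 3575236/123201] with trace 1286152/6561 and determinant 38416/6561
λ_max, λ_min = (1286152/6561 ± √1653178777600/43046721)/2 = 196, 196/6561
κ_2(A) = √(λ_max/λ_min) = √(196 / (196/6561)) = 81.0000
worst-case relative error ≤ 81.0000 × 1/53 = 1.5283

1.5283


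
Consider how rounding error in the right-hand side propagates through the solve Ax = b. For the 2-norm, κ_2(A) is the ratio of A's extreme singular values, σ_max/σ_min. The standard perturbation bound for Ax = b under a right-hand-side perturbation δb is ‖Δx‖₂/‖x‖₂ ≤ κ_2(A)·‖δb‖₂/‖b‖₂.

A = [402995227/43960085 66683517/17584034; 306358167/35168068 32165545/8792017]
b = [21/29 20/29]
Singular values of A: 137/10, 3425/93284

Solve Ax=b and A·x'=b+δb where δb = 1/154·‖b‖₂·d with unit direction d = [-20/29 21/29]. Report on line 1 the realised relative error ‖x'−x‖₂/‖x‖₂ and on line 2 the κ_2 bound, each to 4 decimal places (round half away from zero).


2.4230
2.4230

largest singular value 137/10, smallest 3425/93284
condition number: (137/10) ÷ (3425/93284) = 373.1360
perturbation bound = 373.1360·1/154 = 2.4230
solve Ax = b  →  x = [0.0674 0.0281]
‖b‖ = 1.0000, ‖x‖ = 0.0730
re-solving with b+δb shifts x by Δx of norm 0.1769
dividing the unrounded norms, ‖Δx‖/‖x‖ = 2.4230
tightness: 2.4230 against a bound of 2.4230; the bound is attained (ratio 1)


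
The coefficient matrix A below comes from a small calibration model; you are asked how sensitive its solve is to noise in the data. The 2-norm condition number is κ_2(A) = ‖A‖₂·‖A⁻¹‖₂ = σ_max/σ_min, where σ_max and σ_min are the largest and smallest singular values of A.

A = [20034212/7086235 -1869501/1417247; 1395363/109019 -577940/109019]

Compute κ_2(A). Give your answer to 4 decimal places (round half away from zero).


106.3600

AᵀA = [5132424024649/29871937225 -427657630752/5974387445; -427657630752/5974387445 35659434121/1194877489]; tr = 35644437146/176757025, det = 25411681/7070281
char-poly roots: 5041/25 and 126025/7070281
σ_max=√(5041/25)=(71/5), σ_min=√(126025/7070281)=(355/2659) → κ = 106.3600


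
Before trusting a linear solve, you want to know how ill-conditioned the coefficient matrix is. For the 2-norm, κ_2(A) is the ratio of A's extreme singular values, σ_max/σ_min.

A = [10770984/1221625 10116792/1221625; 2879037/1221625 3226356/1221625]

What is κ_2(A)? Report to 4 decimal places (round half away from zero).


42.1250

form AᵀA = [198884720601/2387788225 7568422596/95511529; 7568422596/95511529 180414165456/2387788225] with trace 451009377/2839225 and determinant 1008189504/70980625
solving λ² − 451009377/2839225·λ + 1008189504/70980625 = 0 gives λ = 3969/25, 254016/2839225
κ = σ_max/σ_min = (63/5)/(504/1685) = 42.1250


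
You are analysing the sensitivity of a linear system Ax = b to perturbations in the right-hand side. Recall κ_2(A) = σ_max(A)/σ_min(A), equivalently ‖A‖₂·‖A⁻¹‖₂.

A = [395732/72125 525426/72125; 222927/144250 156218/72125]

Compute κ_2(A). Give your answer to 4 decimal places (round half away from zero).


144.2500

AᵀA = [1081778737/33292900 360544779/8323225; 360544779/8323225 480762472/8323225]; tr = 120193145/1331716, det = 130321/332929
solving λ² − 120193145/1331716·λ + 130321/332929 = 0 gives λ = 361/4, 1444/332929
κ_2(A) = √(λ_max/λ_min) = √((361/4) / (1444/332929)) = 144.2500


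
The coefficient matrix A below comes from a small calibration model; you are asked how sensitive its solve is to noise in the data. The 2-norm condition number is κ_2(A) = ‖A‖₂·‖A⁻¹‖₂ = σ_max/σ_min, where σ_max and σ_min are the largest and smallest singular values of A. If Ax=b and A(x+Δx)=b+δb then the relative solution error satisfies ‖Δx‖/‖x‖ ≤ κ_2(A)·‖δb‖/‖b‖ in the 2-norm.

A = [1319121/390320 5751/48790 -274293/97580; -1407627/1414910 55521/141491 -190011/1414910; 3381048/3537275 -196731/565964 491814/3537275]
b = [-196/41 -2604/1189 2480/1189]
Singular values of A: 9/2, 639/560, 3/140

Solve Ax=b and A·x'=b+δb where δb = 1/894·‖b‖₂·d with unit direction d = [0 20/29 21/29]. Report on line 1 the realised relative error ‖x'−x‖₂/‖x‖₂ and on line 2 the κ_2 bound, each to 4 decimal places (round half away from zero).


0.0817
0.2349

from the listed singular values, σ₁ = 9/2, σ_n = 3/140
condition number: (9/2) ÷ (3/140) = 210.0000
worst-case relative error ≤ 210.0000 × 1/894 = 0.2349
solve Ax = b  →  x = [1.1447 -1.6496 3.0078]
2-norm of b is 5.6569; of x, 3.6164
re-solving with b+δb shifts x by Δx of norm 0.2953
relative error = 0.0817
realised/bound (from unrounded values) ≈ 0.3476


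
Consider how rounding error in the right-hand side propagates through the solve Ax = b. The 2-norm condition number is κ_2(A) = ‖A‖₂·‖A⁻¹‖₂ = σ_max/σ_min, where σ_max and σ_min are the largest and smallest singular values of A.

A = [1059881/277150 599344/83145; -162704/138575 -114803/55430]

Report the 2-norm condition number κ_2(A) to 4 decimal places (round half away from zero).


form AᵀA = [1966780961/122899396 2765080160/92174547; 2765080160/92174547 62218819225/1106094564] with trace 39959923937/553047282 and determinant 1305015625/4424378256
solving λ² − 39959923937/553047282·λ + 1305015625/4424378256 = 0 gives λ = 289/4, 4515625/1106094564
σ_max=√(289/4)=(17/2), σ_min=√(4515625/1106094564)=(2125/33258) → κ = 133.0320

133.0320


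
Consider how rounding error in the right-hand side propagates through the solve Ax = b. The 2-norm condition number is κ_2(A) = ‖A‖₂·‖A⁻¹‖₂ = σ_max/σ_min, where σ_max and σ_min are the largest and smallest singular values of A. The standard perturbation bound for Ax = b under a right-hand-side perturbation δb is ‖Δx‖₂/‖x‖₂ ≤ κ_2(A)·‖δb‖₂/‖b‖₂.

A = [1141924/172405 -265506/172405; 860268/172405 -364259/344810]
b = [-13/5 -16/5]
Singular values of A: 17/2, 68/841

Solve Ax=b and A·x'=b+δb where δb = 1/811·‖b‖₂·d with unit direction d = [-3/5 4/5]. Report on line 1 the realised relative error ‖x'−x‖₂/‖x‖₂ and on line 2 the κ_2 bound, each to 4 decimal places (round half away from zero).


0.0051
0.1296

from the listed singular values, σ₁ = 17/2, σ_n = 68/841
κ_2(A) = (17/2) / (68/841) = 105.1250
worst-case relative error ≤ 105.1250 × 1/811 = 0.1296
solve Ax = b  →  x = [-3.1740 -11.9627]
2-norm of b is 4.1231; of x, 12.3766
δb = ε·‖b‖·d = [-0.0031 0.0041]; solving A·Δx = δb gives ‖Δx‖ = 0.0629
relative error = 0.0051
so the bound overstates the realised error by a factor of ≈ 25.5150 (computed from the unrounded values)


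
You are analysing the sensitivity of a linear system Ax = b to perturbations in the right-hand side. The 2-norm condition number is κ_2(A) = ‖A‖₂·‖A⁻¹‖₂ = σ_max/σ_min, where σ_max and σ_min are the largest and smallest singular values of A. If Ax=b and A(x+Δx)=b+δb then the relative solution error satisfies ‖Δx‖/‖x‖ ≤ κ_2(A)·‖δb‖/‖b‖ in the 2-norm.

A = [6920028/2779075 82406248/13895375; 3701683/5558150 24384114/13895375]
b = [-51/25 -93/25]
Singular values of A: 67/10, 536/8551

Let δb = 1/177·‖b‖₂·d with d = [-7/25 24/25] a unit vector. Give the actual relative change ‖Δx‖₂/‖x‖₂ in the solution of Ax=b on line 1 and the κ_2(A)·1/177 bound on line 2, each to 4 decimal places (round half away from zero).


0.0080
0.6039

from the listed singular values, σ₁ = 67/10, σ_n = 536/8551
condition number: (67/10) ÷ (536/8551) = 106.8875
bound on ‖Δx‖/‖x‖: κ·ε = 106.8875·1/177 = 0.6039
solve Ax = b  →  x = [44.0063 -18.8210]
‖b‖₂ = 4.2426 and ‖x‖₂ = 47.8622
δb = ε·‖b‖·d = [-0.0067 0.0230]; solving A·Δx = δb gives ‖Δx‖ = 0.3824
relative error = 0.0080
so the bound overstates the realised error by a factor of ≈ 75.5842 (computed from the unrounded values)


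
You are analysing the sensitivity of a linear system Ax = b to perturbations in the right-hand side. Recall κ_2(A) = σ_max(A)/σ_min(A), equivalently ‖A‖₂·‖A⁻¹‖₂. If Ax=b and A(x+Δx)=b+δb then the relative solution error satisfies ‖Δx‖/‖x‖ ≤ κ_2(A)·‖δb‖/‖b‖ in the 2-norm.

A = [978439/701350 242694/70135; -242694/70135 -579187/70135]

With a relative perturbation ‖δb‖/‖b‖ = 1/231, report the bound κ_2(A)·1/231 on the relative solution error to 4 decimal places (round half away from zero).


AᵀA = [40517045209/2910602500 4861282167/145530125; 4861282167/145530125 466695809/5821205]; tr = 1620502661/17222500, det = 88529281/430562500
eigenvalues of AᵀA: λ = (tr ± √(tr²−4·det))/2 = 9409/100, 9409/4305625
so κ_2 = √((9409/100) / (9409/4305625)) = 207.5000
perturbation bound = 207.5000·1/231 = 0.8983

0.8983


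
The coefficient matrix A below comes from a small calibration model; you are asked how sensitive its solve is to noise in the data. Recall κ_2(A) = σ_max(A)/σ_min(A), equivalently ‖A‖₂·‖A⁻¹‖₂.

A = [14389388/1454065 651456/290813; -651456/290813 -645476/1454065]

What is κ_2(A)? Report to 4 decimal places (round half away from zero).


AᵀA = [129485044624/1257766225 5826622464/251553245; 5826622464/251553245 6559495696/1257766225]; tr = 16186144/149645, det = 7311616/18705625
eigenvalues of AᵀA: λ = (tr ± √(tr²−4·det))/2 = 2704/25, 2704/748225
so κ_2 = √((2704/25) / (2704/748225)) = 173.0000

173.0000


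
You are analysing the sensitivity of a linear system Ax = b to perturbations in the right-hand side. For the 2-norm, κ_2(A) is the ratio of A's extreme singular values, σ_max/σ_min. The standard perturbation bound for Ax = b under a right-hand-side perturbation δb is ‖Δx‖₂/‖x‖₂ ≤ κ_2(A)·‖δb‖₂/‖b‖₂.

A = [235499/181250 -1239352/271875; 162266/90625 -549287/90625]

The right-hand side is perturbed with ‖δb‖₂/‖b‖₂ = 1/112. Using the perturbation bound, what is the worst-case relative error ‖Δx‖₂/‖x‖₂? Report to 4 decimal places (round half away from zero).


1.9420

AᵀA = [6431231921/1314062500 -16532995654/985546875; -16532995654/985546875 170057570209/2956640625]; tr = 1180978189/18922500, det = 38950081/473062500
char-poly roots: 6241/100 and 6241/4730625
σ_max=√(6241/100)=(79/10), σ_min=√(6241/4730625)=(79/2175) → κ = 217.5000
worst-case relative error ≤ 217.5000 × 1/112 = 1.9420


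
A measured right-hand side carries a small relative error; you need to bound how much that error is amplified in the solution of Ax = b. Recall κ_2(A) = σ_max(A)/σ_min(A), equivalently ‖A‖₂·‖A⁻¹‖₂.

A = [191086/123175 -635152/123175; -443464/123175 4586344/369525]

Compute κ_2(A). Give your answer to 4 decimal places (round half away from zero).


M = AᵀA = [1379728868/89775625 -14189256928/269326875; -14189256928/269326875 145948602688/807980625]. tr(M)=253385860/1292769, det(M)=614656/1292769
eigenvalues of AᵀA: λ = (tr ± √(tr²−4·det))/2 = 196, 3136/1292769
so κ_2 = √(196 / (3136/1292769)) = 284.2500

284.2500


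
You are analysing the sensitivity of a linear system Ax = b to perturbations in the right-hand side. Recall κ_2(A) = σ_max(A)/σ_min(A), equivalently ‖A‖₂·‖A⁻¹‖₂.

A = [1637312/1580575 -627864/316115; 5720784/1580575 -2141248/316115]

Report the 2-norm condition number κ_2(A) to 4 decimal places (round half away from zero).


371.9000

form AᵀA = [56653056256/3997147729 -106221012480/3997147729; -106221012480/3997147729 199166248000/3997147729] with trace 885187904/13830961 and determinant 409600/13830961
char-poly roots: 64 and 6400/13830961
so κ_2 = √(64 / (6400/13830961)) = 371.9000


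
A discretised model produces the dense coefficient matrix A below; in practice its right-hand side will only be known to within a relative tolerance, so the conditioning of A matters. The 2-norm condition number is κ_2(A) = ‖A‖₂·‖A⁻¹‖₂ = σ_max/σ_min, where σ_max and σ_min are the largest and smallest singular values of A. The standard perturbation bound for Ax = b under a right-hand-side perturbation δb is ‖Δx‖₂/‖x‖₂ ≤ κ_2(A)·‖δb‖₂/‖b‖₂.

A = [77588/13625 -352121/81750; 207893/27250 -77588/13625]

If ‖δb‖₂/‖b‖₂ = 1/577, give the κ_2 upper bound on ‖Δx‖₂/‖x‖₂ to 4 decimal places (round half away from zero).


M = AᵀA = [2691963617/29702500 -1514207408/22276875; -1514207408/22276875 13628220697/267322500]. tr(M)=151423573/1069290, det(M)=200533921/1069290000
solving λ² − 151423573/1069290·λ + 200533921/1069290000 = 0 gives λ = 14161/100, 14161/10692900
so κ_2 = √((14161/100) / (14161/10692900)) = 327.0000
κ_2(A)·‖δb‖/‖b‖ = 0.5667

0.5667


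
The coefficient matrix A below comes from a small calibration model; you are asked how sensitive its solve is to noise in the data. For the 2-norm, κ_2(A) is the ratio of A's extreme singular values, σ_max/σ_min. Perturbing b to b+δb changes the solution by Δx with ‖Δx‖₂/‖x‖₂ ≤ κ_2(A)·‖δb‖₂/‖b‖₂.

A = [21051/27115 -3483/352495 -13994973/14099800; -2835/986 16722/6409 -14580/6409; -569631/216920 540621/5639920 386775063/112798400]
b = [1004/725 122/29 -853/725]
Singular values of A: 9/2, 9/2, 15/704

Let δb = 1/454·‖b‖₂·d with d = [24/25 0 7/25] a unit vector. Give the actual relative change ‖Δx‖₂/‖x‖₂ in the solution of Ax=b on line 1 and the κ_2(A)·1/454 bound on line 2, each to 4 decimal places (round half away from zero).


largest singular value 9/2, smallest 15/704
condition number: (9/2) ÷ (15/704) = 211.2000
worst-case relative error ≤ 211.2000 × 1/454 = 0.4652
solve Ax = b  →  x = [21.6941 38.7612 15.1875]
2-norm of b is 4.5826; of x, 46.9439
with δb = [0.0097 0.0000 0.0028], A·Δx = δb → ‖Δx‖ = 0.4737
relative error = 0.0101
realised/bound (from unrounded values) ≈ 0.0217

0.0101
0.4652


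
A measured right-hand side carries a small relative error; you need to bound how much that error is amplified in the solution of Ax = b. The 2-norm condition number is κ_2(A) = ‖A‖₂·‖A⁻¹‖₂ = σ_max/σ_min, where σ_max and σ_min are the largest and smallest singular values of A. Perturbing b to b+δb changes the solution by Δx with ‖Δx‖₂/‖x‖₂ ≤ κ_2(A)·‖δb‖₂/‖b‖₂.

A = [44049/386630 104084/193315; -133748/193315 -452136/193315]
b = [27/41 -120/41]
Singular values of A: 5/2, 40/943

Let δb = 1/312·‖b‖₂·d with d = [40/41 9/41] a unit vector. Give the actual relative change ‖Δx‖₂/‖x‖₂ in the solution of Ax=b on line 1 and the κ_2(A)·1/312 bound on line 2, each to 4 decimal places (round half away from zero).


0.1889
0.1889

σ_max = 5/2, σ_min = 40/943
condition number: (5/2) ÷ (40/943) = 58.9375
bound on ‖Δx‖/‖x‖: κ·ε = 58.9375·1/312 = 0.1889
solve Ax = b  →  x = [0.3360 1.1520]
‖b‖ = 3.0000, ‖x‖ = 1.2000
Δx = A⁻¹·δb where δb = 1/312·3.0000·d; ‖Δx‖ = 0.2267
realised ‖Δx‖/‖x‖ = 0.1889
realised/bound = 1 exactly: the bound is attained for this b and d


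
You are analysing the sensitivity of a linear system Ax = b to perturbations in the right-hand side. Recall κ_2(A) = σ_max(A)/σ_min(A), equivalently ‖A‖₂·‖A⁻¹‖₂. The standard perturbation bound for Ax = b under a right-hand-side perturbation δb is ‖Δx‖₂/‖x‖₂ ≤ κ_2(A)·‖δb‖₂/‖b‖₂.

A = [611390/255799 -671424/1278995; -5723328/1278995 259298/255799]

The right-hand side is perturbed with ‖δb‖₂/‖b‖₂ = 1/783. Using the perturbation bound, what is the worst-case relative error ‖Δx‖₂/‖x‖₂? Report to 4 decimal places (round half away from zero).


0.4687

AᵀA = [145679677156/5660305225 -6555534336/1132061045; -6555534336/1132061045 7376112484/5660305225]; tr = 18210088/673445, det = 456976/84180625
solving λ² − 18210088/673445·λ + 456976/84180625 = 0 gives λ = 676/25, 676/3367225
so κ_2 = √((676/25) / (676/3367225)) = 367.0000
perturbation bound = 367.0000·1/783 = 0.4687


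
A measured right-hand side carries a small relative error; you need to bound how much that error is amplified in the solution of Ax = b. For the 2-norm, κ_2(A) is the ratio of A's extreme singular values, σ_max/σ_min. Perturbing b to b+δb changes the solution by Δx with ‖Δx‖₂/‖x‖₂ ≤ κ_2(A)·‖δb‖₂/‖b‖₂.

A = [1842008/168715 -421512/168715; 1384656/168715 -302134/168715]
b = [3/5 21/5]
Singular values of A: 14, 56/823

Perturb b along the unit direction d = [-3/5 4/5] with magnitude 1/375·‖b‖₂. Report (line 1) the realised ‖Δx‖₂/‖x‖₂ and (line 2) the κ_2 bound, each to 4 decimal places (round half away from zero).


0.0038
0.5487

σ_max = 14, σ_min = 56/823
condition number: 14 ÷ (56/823) = 205.7500
worst-case relative error ≤ 205.7500 × 1/375 = 0.5487
solve Ax = b  →  x = [9.8872 42.9669]
‖b‖ = 4.2426, ‖x‖ = 44.0898
Δx = A⁻¹·δb where δb = 1/375·4.2426·d; ‖Δx‖ = 0.1663
dividing the unrounded norms, ‖Δx‖/‖x‖ = 0.0038
realised/bound (from unrounded values) ≈ 0.0069


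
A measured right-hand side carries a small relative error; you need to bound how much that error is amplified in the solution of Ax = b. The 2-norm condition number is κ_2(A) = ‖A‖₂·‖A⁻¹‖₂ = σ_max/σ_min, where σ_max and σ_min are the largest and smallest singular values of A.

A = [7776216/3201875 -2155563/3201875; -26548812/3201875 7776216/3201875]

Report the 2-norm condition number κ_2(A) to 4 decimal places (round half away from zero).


256.1500

M = AᵀA = [1224494326224/16403205625 -357138272232/16403205625; -357138272232/16403205625 104185579401/16403205625]. tr(M)=2125887849/26245129, det(M)=2624400/26245129
solving λ² − 2125887849/26245129·λ + 2624400/26245129 = 0 gives λ = 81, 32400/26245129
κ = σ_max/σ_min = 9/(180/5123) = 256.1500


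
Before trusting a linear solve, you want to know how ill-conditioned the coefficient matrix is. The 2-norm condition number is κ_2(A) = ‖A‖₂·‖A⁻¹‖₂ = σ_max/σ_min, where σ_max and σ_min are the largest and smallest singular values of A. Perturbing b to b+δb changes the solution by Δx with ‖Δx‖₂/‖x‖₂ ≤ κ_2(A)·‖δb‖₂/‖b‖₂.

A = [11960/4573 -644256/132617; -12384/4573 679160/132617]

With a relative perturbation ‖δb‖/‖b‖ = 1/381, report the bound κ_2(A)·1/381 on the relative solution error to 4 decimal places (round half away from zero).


AᵀA = [296405056/20912329 -555724800/20912329; -555724800/20912329 1042002496/20912329]; tr = 4631168/72361, det = 4096/72361
eigenvalues of AᵀA: λ = (tr ± √(tr²−4·det))/2 = 64, 64/72361
σ_max=√64=8, σ_min=√(64/72361)=(8/269) → κ = 269.0000
worst-case relative error ≤ 269.0000 × 1/381 = 0.7060

0.7060


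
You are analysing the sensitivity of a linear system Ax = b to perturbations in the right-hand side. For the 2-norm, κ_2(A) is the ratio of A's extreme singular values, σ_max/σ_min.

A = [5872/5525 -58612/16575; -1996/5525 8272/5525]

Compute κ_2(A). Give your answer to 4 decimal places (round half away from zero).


51.0000

AᵀA = [9104/7225 -93184/21675; -93184/21675 958864/65025]; tr = 41632/2601, det = 256/2601
char-poly roots: 16 and 16/2601
κ_2(A) = √(λ_max/λ_min) = √(16 / (16/2601)) = 51.0000


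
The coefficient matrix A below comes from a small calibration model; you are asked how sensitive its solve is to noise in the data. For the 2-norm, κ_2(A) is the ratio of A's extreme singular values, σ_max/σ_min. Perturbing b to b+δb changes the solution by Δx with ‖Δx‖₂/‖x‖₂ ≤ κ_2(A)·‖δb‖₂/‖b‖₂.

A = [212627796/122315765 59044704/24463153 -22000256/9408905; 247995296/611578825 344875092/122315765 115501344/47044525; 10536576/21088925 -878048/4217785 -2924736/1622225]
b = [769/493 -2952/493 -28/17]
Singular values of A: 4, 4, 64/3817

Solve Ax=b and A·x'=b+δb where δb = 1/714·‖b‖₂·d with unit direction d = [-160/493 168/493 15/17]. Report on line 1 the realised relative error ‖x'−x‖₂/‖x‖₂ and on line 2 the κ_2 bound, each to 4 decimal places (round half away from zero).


0.0022
0.3341

σ_max = 4, σ_min = 64/3817
κ_2(A) = 4 / (64/3817) = 238.5625
bound on ‖Δx‖/‖x‖: κ·ε = 238.5625·1/714 = 0.3341
solve Ax = b  →  x = [-211.4331 87.2846 -67.7575]
‖b‖₂ = 6.4031 and ‖x‖₂ = 238.5658
re-solving with b+δb shifts x by Δx of norm 0.5349
relative error = 0.0022
tightness: 0.0022 against a bound of 0.3341 (unrounded ratio ≈ 0.0067)


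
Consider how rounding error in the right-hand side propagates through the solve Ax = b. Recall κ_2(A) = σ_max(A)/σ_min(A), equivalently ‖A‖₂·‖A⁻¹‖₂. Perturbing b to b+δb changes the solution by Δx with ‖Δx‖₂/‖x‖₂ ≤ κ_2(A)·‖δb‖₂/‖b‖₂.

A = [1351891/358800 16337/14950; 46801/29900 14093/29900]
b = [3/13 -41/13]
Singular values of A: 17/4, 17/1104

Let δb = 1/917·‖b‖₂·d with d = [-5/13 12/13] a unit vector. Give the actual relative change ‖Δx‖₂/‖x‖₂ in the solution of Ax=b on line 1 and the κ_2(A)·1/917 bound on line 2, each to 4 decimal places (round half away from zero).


largest singular value 17/4, smallest 17/1104
κ = σ_max/σ_min = (17/4)/(17/1104) = 276.0000
κ_2(A)·‖δb‖/‖b‖ = 0.3010
solve Ax = b  →  x = [54.3247 -187.0965]
‖b‖ = 3.1623, ‖x‖ = 194.8237
with δb = [-0.0013 0.0032], A·Δx = δb → ‖Δx‖ = 0.2239
dividing the unrounded norms, ‖Δx‖/‖x‖ = 0.0011
so the bound overstates the realised error by a factor of ≈ 261.8368 (computed from the unrounded values)

0.0011
0.3010


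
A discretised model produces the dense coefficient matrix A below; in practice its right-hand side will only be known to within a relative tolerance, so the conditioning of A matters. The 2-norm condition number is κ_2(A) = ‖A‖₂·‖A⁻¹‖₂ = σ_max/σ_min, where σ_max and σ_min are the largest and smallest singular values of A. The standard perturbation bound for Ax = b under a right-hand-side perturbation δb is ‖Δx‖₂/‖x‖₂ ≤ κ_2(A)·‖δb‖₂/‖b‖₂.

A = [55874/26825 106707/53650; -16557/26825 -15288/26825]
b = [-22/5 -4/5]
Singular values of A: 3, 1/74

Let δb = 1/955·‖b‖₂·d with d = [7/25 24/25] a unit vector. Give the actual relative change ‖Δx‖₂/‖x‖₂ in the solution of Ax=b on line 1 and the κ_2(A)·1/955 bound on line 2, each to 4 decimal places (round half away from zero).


from the listed singular values, σ₁ = 3, σ_n = 1/74
κ = σ_max/σ_min = 3/(1/74) = 222.0000
perturbation bound = 222.0000·1/955 = 0.2325
solve Ax = b  →  x = [101.1034 -108.0920]
2-norm of b is 4.4721; of x, 148.0060
δb = ε·‖b‖·d = [0.0013 0.0045]; solving A·Δx = δb gives ‖Δx‖ = 0.3465
dividing the unrounded norms, ‖Δx‖/‖x‖ = 0.0023
so the bound overstates the realised error by a factor of ≈ 99.2854 (computed from the unrounded values)

0.0023
0.2325


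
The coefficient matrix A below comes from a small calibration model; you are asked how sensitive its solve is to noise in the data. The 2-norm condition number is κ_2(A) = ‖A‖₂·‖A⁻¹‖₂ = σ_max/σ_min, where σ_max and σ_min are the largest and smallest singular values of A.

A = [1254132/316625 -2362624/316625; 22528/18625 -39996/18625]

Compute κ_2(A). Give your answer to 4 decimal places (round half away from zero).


AᵀA = [2751228304/160402225 -206300160/6416089; -206300160/6416089 9670879504/160402225]; tr = 42983072/555025, det = 3748096/13875625
eigenvalues of AᵀA: λ = (tr ± √(tr²−4·det))/2 = 1936/25, 1936/555025
κ_2(A) = √(λ_max/λ_min) = √((1936/25) / (1936/555025)) = 149.0000

149.0000


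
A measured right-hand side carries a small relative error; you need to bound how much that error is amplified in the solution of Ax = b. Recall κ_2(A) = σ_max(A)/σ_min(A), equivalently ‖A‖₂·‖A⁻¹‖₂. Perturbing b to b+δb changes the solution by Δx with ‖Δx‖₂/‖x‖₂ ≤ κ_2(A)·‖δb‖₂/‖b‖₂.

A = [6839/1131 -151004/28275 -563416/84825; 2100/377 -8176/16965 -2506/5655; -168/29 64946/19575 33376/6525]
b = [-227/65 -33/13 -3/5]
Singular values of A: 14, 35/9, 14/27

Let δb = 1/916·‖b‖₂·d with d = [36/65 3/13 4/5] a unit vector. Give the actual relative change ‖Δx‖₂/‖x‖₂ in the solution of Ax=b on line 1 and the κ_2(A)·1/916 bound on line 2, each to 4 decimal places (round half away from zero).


σ_max = 14, σ_min = 14/27
κ_2(A) = 14 / (14/27) = 27.0000
κ_2(A)·‖δb‖/‖b‖ = 0.0295
solve Ax = b  →  x = [-0.3340 4.6153 -3.4892]
‖b‖ = 4.3589, ‖x‖ = 5.7954
Δx = A⁻¹·δb where δb = 1/916·4.3589·d; ‖Δx‖ = 0.0092
realised ‖Δx‖/‖x‖ = 0.0016
realised/bound (from unrounded values) ≈ 0.0537

0.0016
0.0295
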